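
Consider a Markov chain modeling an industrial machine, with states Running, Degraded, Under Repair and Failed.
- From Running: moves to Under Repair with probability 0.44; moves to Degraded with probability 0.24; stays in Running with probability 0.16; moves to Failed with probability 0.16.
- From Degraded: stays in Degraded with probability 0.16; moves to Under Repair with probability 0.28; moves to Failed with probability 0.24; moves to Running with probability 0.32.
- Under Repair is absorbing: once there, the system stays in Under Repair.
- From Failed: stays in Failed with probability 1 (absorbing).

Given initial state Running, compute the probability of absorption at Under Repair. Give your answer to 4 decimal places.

0.6947

Let h(s) be the probability of absorption at Under Repair starting from transient state s. Then h(Under Repair) = 1 and h(Failed) = 0. By first-step analysis:
h(Running) = 0.16·h(Running) + 0.24·h(Degraded) + 0.44·1 + 0.16·0
h(Degraded) = 0.32·h(Running) + 0.16·h(Degraded) + 0.28·1 + 0.24·0
Solving: h(Running) = 0.6947, h(Degraded) = 0.5980.
Starting from Running, the probability is 0.6947.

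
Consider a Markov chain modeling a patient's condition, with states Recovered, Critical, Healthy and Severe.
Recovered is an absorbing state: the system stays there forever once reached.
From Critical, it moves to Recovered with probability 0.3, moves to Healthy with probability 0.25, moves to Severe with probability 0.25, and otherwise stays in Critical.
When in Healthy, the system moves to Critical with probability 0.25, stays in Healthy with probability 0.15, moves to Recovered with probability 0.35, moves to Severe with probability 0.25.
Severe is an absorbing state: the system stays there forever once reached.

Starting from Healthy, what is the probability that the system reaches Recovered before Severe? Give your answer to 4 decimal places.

Let h(s) be the probability of absorption at Recovered starting from transient state s. Then h(Recovered) = 1 and h(Severe) = 0. By first-step analysis:
h(Critical) = 0.3·1 + 0.2·h(Critical) + 0.25·h(Healthy) + 0.25·0
h(Healthy) = 0.35·1 + 0.25·h(Critical) + 0.15·h(Healthy) + 0.25·0
Solving: h(Critical) = 0.5547, h(Healthy) = 0.5749.
Starting from Healthy, the probability is 0.5749.

0.5749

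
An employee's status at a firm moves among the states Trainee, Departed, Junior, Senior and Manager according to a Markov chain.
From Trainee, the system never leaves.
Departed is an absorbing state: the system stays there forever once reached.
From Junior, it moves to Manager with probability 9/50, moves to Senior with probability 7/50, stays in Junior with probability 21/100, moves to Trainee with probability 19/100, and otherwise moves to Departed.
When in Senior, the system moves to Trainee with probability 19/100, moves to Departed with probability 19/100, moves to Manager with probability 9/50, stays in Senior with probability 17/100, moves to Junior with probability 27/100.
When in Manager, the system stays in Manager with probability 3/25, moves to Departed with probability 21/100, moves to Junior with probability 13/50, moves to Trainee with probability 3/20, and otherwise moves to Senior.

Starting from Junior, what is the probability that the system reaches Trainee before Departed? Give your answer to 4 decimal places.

Let h(s) be the probability of absorption at Trainee starting from transient state s. Then h(Trainee) = 1 and h(Departed) = 0. By first-step analysis:
h(Junior) = 0.19·1 + 0.28·0 + 0.21·h(Junior) + 0.14·h(Senior) + 0.18·h(Manager)
h(Senior) = 0.19·1 + 0.19·0 + 0.27·h(Junior) + 0.17·h(Senior) + 0.18·h(Manager)
h(Manager) = 0.15·1 + 0.21·0 + 0.26·h(Junior) + 0.26·h(Senior) + 0.12·h(Manager)
Solving: h(Junior) = 0.4198, h(Senior) = 0.4587, h(Manager) = 0.4300.
Starting from Junior, the probability is 0.4198.

0.4198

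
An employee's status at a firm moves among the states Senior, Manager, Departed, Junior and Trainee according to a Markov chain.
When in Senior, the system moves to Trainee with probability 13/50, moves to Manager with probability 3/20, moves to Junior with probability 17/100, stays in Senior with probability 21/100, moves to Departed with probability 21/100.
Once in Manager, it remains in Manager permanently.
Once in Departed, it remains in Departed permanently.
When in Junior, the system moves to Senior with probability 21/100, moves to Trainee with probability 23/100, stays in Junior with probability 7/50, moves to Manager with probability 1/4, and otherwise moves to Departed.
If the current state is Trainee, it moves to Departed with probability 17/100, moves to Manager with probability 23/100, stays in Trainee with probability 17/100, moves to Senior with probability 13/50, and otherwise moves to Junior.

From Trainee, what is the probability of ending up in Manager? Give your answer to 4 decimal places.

0.5439

Let h(s) be the probability of absorption at Manager starting from transient state s. Then h(Manager) = 1 and h(Departed) = 0. By first-step analysis:
h(Senior) = 0.21·h(Senior) + 0.15·1 + 0.21·0 + 0.17·h(Junior) + 0.26·h(Trainee)
h(Junior) = 0.21·h(Senior) + 0.25·1 + 0.17·0 + 0.14·h(Junior) + 0.23·h(Trainee)
h(Trainee) = 0.26·h(Senior) + 0.23·1 + 0.17·0 + 0.17·h(Junior) + 0.17·h(Trainee)
Solving: h(Senior) = 0.4884, h(Junior) = 0.5554, h(Trainee) = 0.5439.
Starting from Trainee, the probability is 0.5439.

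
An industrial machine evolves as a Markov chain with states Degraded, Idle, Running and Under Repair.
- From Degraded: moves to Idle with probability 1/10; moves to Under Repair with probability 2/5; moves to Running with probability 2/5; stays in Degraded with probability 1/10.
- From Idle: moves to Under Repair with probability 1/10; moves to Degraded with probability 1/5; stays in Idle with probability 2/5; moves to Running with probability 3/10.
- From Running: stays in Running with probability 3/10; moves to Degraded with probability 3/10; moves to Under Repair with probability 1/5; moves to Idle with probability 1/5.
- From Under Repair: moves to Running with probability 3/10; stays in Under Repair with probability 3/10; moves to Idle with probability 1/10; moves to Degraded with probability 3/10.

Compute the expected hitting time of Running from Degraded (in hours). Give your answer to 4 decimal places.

Let t(s) be the expected number of hours to first reach Running from state s, with t(Running) = 0. Conditioning on the first hour:
t(Degraded) = 1 + 0.1·t(Degraded) + 0.1·t(Idle) + 0.4·t(Under Repair)
t(Idle) = 1 + 0.2·t(Degraded) + 0.4·t(Idle) + 0.1·t(Under Repair)
t(Under Repair) = 1 + 0.3·t(Degraded) + 0.1·t(Idle) + 0.3·t(Under Repair)
Solving: t(Degraded) = 2.8309, t(Idle) = 3.1250, t(Under Repair) = 3.0882.
Expected hours from Degraded to Running: 2.8309.

2.8309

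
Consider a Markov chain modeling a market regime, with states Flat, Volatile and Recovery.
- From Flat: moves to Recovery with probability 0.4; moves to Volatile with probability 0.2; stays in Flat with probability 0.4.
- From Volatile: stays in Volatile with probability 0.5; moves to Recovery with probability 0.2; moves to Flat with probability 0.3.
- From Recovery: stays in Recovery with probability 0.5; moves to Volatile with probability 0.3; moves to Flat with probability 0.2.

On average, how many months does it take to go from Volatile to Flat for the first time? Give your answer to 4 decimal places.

3.6842

Let t(s) be the expected number of months to first reach Flat from state s, with t(Flat) = 0. Conditioning on the first month:
t(Volatile) = 1 + 0.5·t(Volatile) + 0.2·t(Recovery)
t(Recovery) = 1 + 0.3·t(Volatile) + 0.5·t(Recovery)
Solving: t(Volatile) = 3.6842, t(Recovery) = 4.2105.
Expected months from Volatile to Flat: 3.6842.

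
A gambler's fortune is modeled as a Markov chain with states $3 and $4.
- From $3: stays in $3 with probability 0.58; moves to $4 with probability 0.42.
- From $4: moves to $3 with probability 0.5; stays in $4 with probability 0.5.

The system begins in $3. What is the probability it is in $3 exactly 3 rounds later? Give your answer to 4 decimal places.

Propagate the distribution vector 3 rounds from $3.
After 0 rounds: (1.0000, 0.0000)
After 1 round: (0.5800, 0.4200)
After 2 rounds: (0.5464, 0.4536)
After 3 rounds: (0.5437, 0.4563)
P(in $3 after 3 rounds) = 0.5437

0.5437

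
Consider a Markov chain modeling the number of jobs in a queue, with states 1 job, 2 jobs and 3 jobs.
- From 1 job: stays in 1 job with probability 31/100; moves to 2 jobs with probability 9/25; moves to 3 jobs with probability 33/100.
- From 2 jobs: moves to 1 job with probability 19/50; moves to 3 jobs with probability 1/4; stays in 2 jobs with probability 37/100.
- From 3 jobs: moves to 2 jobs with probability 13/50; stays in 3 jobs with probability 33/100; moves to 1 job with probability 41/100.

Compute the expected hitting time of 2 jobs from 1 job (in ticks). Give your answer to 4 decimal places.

3.0581

Let t(s) be the expected number of ticks to first reach 2 jobs from state s, with t(2 jobs) = 0. Conditioning on the first tick:
t(1 job) = 1 + 0.31·t(1 job) + 0.33·t(3 jobs)
t(3 jobs) = 1 + 0.41·t(1 job) + 0.33·t(3 jobs)
Solving: t(1 job) = 3.0581, t(3 jobs) = 3.3639.
Expected ticks from 1 job to 2 jobs: 3.0581.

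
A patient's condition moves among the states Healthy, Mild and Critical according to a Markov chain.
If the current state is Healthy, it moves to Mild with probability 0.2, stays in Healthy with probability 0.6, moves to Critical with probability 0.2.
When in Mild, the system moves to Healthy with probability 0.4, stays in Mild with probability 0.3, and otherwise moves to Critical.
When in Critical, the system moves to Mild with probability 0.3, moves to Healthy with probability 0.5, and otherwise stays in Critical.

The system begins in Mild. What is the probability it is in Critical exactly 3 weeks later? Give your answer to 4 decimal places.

Propagate the distribution vector 3 weeks from Mild.
After 0 weeks: (0.0000, 1.0000, 0.0000)
After 1 week: (0.4000, 0.3000, 0.3000)
After 2 weeks: (0.5100, 0.2600, 0.2300)
After 3 weeks: (0.5250, 0.2490, 0.2260)
P(in Critical after 3 weeks) = 0.2260

0.2260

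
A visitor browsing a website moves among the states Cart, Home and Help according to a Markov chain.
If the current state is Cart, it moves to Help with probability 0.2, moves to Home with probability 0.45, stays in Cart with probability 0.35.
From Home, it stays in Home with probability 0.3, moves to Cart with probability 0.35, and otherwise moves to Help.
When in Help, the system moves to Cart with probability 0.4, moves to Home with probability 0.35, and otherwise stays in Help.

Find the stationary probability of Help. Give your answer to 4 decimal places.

Let the stationary distribution be π with π = πP and π_1 + π_2 + π_3 = 1.
π_1 = 0.35·π_1 + 0.35·π_2 + 0.4·π_3
π_2 = 0.45·π_1 + 0.3·π_2 + 0.35·π_3
Solving with the normalization constraint gives π = (0.3634, 0.3679, 0.2686).
So the stationary probability of Help is 0.2686.

0.2686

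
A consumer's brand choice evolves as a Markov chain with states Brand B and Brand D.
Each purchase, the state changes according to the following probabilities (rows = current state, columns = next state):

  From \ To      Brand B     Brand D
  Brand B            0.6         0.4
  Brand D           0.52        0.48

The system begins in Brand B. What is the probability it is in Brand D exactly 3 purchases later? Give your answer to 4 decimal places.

Propagate the distribution vector 3 purchases from Brand B.
After 0 purchases: (1.0000, 0.0000)
After 1 purchase: (0.6000, 0.4000)
After 2 purchases: (0.5680, 0.4320)
After 3 purchases: (0.5654, 0.4346)
P(in Brand D after 3 purchases) = 0.4346

0.4346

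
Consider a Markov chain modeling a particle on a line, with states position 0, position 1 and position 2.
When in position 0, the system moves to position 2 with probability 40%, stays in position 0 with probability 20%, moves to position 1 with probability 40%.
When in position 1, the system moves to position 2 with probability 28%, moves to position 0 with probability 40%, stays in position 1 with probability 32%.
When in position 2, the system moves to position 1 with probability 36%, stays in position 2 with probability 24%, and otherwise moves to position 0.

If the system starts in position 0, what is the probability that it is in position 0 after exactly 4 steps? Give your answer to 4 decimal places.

Propagate the distribution vector 4 steps from position 0.
After 0 steps: (1.0000, 0.0000, 0.0000)
After 1 step: (0.2000, 0.4000, 0.4000)
After 2 steps: (0.3600, 0.3520, 0.2880)
After 3 steps: (0.3280, 0.3603, 0.3117)
After 4 steps: (0.3344, 0.3587, 0.3069)
P(in position 0 after 4 steps) = 0.3344

0.3344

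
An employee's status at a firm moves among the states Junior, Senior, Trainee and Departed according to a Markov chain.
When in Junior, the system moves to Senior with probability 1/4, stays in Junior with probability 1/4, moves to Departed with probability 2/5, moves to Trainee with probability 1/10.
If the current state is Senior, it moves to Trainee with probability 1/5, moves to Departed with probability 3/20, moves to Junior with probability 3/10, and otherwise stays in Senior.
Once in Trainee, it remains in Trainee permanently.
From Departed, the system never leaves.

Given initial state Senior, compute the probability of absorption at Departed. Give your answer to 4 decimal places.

0.5636

Let h(s) be the probability of absorption at Departed starting from transient state s. Then h(Departed) = 1 and h(Trainee) = 0. By first-step analysis:
h(Junior) = 0.25·h(Junior) + 0.25·h(Senior) + 0.1·0 + 0.4·1
h(Senior) = 0.3·h(Junior) + 0.35·h(Senior) + 0.2·0 + 0.15·1
Solving: h(Junior) = 0.7212, h(Senior) = 0.5636.
Starting from Senior, the probability is 0.5636.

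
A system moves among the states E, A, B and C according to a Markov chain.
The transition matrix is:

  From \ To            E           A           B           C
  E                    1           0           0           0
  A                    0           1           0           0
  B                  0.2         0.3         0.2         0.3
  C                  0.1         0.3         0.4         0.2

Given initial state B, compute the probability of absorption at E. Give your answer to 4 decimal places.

Let h(s) be the probability of absorption at E starting from transient state s. Then h(E) = 1 and h(A) = 0. By first-step analysis:
h(B) = 0.2·1 + 0.3·0 + 0.2·h(B) + 0.3·h(C)
h(C) = 0.1·1 + 0.3·0 + 0.4·h(B) + 0.2·h(C)
Solving: h(B) = 0.3654, h(C) = 0.3077.
Starting from B, the probability is 0.3654.

0.3654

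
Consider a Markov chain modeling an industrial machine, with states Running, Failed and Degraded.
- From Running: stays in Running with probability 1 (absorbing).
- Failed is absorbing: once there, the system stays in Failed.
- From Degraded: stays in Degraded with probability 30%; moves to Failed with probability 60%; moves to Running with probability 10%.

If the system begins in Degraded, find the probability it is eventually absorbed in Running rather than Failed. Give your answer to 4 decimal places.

0.1429

Let h(s) be the probability of absorption at Running starting from transient state s. Then h(Running) = 1 and h(Failed) = 0. By first-step analysis:
h(Degraded) = 0.1·1 + 0.6·0 + 0.3·h(Degraded)
Solving: h(Degraded) = 0.1429.
Starting from Degraded, the probability is 0.1429.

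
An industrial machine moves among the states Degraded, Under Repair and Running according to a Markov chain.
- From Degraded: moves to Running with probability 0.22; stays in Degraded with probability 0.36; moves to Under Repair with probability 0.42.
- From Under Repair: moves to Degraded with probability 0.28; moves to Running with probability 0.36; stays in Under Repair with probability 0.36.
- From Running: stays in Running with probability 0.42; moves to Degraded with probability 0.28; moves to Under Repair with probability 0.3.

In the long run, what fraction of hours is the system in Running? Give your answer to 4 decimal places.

0.3377

Let the stationary distribution be π with π = πP and π_1 + π_2 + π_3 = 1.
π_1 = 0.36·π_1 + 0.28·π_2 + 0.28·π_3
π_2 = 0.42·π_1 + 0.36·π_2 + 0.3·π_3
Solving with the normalization constraint gives π = (0.3043, 0.3580, 0.3377).
So the stationary probability of Running is 0.3377.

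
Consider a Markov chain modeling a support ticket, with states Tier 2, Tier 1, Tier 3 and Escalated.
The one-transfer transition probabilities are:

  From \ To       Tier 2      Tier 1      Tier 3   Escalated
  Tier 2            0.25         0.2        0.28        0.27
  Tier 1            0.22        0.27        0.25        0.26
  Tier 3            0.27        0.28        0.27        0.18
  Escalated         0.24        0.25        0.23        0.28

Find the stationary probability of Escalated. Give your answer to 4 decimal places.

0.2468

Let the stationary distribution be π with π = πP and π_1 + π_2 + π_3 + π_4 = 1.
π_1 = 0.25·π_1 + 0.22·π_2 + 0.27·π_3 + 0.24·π_4
π_2 = 0.2·π_1 + 0.27·π_2 + 0.28·π_3 + 0.25·π_4
π_3 = 0.28·π_1 + 0.25·π_2 + 0.27·π_3 + 0.23·π_4
Solving with the normalization constraint gives π = (0.2452, 0.2505, 0.2576, 0.2468).
So the stationary probability of Escalated is 0.2468.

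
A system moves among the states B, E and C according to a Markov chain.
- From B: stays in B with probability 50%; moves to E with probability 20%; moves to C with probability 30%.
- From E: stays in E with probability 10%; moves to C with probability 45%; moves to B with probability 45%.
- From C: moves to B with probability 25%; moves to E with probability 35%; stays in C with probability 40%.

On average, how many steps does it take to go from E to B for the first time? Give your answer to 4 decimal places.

Let t(s) be the expected number of steps to first reach B from state s, with t(B) = 0. Conditioning on the first step:
t(E) = 1 + 0.1·t(E) + 0.45·t(C)
t(C) = 1 + 0.35·t(E) + 0.4·t(C)
Solving: t(E) = 2.7451, t(C) = 3.2680.
Expected steps from E to B: 2.7451.

2.7451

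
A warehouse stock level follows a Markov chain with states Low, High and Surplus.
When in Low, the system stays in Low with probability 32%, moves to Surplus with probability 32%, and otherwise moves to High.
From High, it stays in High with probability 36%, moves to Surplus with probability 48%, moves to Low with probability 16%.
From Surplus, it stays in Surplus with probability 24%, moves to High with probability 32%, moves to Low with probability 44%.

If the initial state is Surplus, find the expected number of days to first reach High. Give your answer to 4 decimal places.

Let t(s) be the expected number of days to first reach High from state s, with t(High) = 0. Conditioning on the first day:
t(Low) = 1 + 0.32·t(Low) + 0.32·t(Surplus)
t(Surplus) = 1 + 0.44·t(Low) + 0.24·t(Surplus)
Solving: t(Low) = 2.8723, t(Surplus) = 2.9787.
Expected days from Surplus to High: 2.9787.

2.9787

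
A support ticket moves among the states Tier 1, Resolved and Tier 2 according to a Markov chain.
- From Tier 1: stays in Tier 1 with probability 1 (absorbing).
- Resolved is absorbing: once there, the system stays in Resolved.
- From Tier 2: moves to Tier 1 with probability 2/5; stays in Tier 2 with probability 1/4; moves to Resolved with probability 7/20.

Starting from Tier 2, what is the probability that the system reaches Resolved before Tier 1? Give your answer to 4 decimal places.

Let h(s) be the probability of absorption at Resolved starting from transient state s. Then h(Resolved) = 1 and h(Tier 1) = 0. By first-step analysis:
h(Tier 2) = 0.4·0 + 0.35·1 + 0.25·h(Tier 2)
Solving: h(Tier 2) = 0.4667.
Starting from Tier 2, the probability is 0.4667.

0.4667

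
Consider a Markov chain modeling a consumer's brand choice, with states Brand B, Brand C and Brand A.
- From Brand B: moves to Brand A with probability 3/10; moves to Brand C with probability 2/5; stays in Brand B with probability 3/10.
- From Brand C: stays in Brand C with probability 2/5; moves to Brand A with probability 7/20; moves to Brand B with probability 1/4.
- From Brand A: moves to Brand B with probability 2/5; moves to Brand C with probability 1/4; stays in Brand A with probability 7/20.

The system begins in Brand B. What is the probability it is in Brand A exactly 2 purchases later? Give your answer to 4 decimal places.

0.3350

Sum over the intermediate state after 1 purchase:
P = P(Brand B→Brand B)·P(Brand B→Brand A) + P(Brand B→Brand C)·P(Brand C→Brand A) + P(Brand B→Brand A)·P(Brand A→Brand A)
  = 0.3×0.3 + 0.4×0.35 + 0.3×0.35
  = 0.0900 + 0.1400 + 0.1050 = 0.3350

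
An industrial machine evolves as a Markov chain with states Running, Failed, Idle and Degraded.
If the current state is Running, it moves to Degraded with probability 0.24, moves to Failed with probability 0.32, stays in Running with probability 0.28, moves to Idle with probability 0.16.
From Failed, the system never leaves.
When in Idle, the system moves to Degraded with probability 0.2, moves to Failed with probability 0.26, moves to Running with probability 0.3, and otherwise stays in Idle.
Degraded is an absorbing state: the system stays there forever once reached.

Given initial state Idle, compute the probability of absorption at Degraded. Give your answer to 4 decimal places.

Let h(s) be the probability of absorption at Degraded starting from transient state s. Then h(Degraded) = 1 and h(Failed) = 0. By first-step analysis:
h(Running) = 0.28·h(Running) + 0.32·0 + 0.16·h(Idle) + 0.24·1
h(Idle) = 0.3·h(Running) + 0.26·0 + 0.24·h(Idle) + 0.2·1
Solving: h(Running) = 0.4295, h(Idle) = 0.4327.
Starting from Idle, the probability is 0.4327.

0.4327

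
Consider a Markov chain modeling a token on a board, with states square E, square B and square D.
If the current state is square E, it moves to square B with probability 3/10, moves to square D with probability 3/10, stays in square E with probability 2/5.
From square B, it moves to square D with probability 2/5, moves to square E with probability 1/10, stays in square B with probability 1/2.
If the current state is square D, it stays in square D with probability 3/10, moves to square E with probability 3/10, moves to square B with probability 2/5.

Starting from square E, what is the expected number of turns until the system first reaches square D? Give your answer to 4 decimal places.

2.9630

Let t(s) be the expected number of turns to first reach square D from state s, with t(square D) = 0. Conditioning on the first turn:
t(square E) = 1 + 0.4·t(square E) + 0.3·t(square B)
t(square B) = 1 + 0.1·t(square E) + 0.5·t(square B)
Solving: t(square E) = 2.9630, t(square B) = 2.5926.
Expected turns from square E to square D: 2.9630.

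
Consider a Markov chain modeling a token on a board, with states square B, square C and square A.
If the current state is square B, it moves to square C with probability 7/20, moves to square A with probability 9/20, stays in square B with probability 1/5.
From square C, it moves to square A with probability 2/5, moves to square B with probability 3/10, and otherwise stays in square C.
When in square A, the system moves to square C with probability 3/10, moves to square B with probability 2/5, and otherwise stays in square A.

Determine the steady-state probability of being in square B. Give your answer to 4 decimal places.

0.3071

Let the stationary distribution be π with π = πP and π_1 + π_2 + π_3 = 1.
π_1 = 0.2·π_1 + 0.3·π_2 + 0.4·π_3
π_2 = 0.35·π_1 + 0.3·π_2 + 0.3·π_3
Solving with the normalization constraint gives π = (0.3071, 0.3154, 0.3776).
So the stationary probability of square B is 0.3071.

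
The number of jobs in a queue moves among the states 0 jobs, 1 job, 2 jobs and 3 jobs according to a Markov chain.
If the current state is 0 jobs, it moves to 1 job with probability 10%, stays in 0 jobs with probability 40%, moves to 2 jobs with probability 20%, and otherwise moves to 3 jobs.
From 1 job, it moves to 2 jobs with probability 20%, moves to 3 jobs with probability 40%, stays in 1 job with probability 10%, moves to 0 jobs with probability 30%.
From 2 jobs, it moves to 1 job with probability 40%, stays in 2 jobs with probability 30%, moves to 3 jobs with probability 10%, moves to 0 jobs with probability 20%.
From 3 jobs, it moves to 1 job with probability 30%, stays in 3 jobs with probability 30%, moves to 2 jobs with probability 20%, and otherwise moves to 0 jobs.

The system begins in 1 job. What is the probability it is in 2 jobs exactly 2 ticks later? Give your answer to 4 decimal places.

0.2200

Propagate the distribution vector 2 ticks from 1 job.
After 0 ticks: (0.0000, 1.0000, 0.0000, 0.0000)
After 1 tick: (0.3000, 0.1000, 0.2000, 0.4000)
After 2 ticks: (0.2700, 0.2400, 0.2200, 0.2700)
P(in 2 jobs after 2 ticks) = 0.2200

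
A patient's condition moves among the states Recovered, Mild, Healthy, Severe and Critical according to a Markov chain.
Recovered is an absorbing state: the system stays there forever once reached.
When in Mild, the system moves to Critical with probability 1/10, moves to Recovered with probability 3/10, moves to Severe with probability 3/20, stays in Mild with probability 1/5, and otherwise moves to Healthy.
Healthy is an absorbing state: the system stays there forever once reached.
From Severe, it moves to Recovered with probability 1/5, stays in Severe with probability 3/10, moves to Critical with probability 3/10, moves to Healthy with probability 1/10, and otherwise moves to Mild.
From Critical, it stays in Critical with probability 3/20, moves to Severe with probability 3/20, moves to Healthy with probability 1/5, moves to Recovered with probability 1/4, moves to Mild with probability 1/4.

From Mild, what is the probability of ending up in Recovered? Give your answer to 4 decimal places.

0.5598

Let h(s) be the probability of absorption at Recovered starting from transient state s. Then h(Recovered) = 1 and h(Healthy) = 0. By first-step analysis:
h(Mild) = 0.3·1 + 0.2·h(Mild) + 0.25·0 + 0.15·h(Severe) + 0.1·h(Critical)
h(Severe) = 0.2·1 + 0.1·h(Mild) + 0.1·0 + 0.3·h(Severe) + 0.3·h(Critical)
h(Critical) = 0.25·1 + 0.25·h(Mild) + 0.2·0 + 0.15·h(Severe) + 0.15·h(Critical)
Solving: h(Mild) = 0.5598, h(Severe) = 0.6083, h(Critical) = 0.5661.
Starting from Mild, the probability is 0.5598.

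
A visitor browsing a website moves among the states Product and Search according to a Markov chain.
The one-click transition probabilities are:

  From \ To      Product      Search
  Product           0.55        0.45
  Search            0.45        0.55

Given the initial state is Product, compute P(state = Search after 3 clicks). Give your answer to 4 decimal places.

Propagate the distribution vector 3 clicks from Product.
After 0 clicks: (1.0000, 0.0000)
After 1 click: (0.5500, 0.4500)
After 2 clicks: (0.5050, 0.4950)
After 3 clicks: (0.5005, 0.4995)
P(in Search after 3 clicks) = 0.4995

0.4995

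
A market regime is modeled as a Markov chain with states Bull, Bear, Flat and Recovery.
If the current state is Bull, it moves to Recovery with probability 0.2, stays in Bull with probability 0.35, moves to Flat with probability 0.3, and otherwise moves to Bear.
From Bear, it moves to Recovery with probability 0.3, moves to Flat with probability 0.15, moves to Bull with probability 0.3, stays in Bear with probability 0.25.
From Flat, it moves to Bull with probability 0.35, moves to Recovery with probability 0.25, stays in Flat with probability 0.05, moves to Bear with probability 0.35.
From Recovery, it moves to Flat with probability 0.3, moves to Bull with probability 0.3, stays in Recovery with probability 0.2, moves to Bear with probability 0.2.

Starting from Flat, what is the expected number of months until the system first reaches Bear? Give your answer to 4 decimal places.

Let t(s) be the expected number of months to first reach Bear from state s, with t(Bear) = 0. Conditioning on the first month:
t(Bull) = 1 + 0.35·t(Bull) + 0.3·t(Flat) + 0.2·t(Recovery)
t(Flat) = 1 + 0.35·t(Bull) + 0.05·t(Flat) + 0.25·t(Recovery)
t(Recovery) = 1 + 0.3·t(Bull) + 0.3·t(Flat) + 0.2·t(Recovery)
Solving: t(Bull) = 4.7939, t(Flat) = 4.0173, t(Recovery) = 4.5542.
Expected months from Flat to Bear: 4.0173.

4.0173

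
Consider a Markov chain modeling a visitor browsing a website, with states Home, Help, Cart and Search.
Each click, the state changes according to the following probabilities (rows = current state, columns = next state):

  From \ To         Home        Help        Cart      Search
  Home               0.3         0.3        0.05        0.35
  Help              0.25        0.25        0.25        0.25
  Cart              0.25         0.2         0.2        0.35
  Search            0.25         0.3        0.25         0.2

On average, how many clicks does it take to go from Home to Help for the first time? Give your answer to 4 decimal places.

3.4848

Let t(s) be the expected number of clicks to first reach Help from state s, with t(Help) = 0. Conditioning on the first click:
t(Home) = 1 + 0.3·t(Home) + 0.05·t(Cart) + 0.35·t(Search)
t(Cart) = 1 + 0.25·t(Home) + 0.2·t(Cart) + 0.35·t(Search)
t(Search) = 1 + 0.25·t(Home) + 0.25·t(Cart) + 0.2·t(Search)
Solving: t(Home) = 3.4848, t(Cart) = 3.8948, t(Search) = 3.5561.
Expected clicks from Home to Help: 3.4848.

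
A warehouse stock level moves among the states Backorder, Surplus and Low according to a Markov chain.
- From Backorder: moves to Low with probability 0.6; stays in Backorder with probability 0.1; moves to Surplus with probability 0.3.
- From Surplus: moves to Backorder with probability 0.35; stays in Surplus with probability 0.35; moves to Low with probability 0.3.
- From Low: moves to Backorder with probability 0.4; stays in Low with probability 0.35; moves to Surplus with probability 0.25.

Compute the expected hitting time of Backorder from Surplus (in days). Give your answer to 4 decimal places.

Let t(s) be the expected number of days to first reach Backorder from state s, with t(Backorder) = 0. Conditioning on the first day:
t(Surplus) = 1 + 0.35·t(Surplus) + 0.3·t(Low)
t(Low) = 1 + 0.25·t(Surplus) + 0.35·t(Low)
Solving: t(Surplus) = 2.7338, t(Low) = 2.5899.
Expected days from Surplus to Backorder: 2.7338.

2.7338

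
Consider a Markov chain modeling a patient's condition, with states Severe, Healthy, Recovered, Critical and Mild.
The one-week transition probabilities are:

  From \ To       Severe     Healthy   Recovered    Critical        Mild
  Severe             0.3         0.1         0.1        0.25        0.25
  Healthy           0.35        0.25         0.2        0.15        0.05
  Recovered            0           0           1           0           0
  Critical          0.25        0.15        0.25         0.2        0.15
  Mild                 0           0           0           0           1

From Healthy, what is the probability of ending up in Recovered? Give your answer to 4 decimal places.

0.5740

Let h(s) be the probability of absorption at Recovered starting from transient state s. Then h(Recovered) = 1 and h(Mild) = 0. By first-step analysis:
h(Severe) = 0.3·h(Severe) + 0.1·h(Healthy) + 0.1·1 + 0.25·h(Critical) + 0.25·0
h(Healthy) = 0.35·h(Severe) + 0.25·h(Healthy) + 0.2·1 + 0.15·h(Critical) + 0.05·0
h(Critical) = 0.25·h(Severe) + 0.15·h(Healthy) + 0.25·1 + 0.2·h(Critical) + 0.15·0
Solving: h(Severe) = 0.4220, h(Healthy) = 0.5740, h(Critical) = 0.5520.
Starting from Healthy, the probability is 0.5740.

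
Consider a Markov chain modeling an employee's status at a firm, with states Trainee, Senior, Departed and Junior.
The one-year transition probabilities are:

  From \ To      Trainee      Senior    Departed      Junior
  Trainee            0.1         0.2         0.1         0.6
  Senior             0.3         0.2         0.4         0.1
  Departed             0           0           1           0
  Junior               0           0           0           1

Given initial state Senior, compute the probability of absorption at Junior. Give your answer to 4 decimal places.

Let h(s) be the probability of absorption at Junior starting from transient state s. Then h(Junior) = 1 and h(Departed) = 0. By first-step analysis:
h(Trainee) = 0.1·h(Trainee) + 0.2·h(Senior) + 0.1·0 + 0.6·1
h(Senior) = 0.3·h(Trainee) + 0.2·h(Senior) + 0.4·0 + 0.1·1
Solving: h(Trainee) = 0.7576, h(Senior) = 0.4091.
Starting from Senior, the probability is 0.4091.

0.4091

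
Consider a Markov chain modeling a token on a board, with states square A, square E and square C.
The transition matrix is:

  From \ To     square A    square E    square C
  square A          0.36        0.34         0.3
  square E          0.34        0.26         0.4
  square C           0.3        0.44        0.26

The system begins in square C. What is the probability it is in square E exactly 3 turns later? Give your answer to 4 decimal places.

Propagate the distribution vector 3 turns from square C.
After 0 turns: (0.0000, 0.0000, 1.0000)
After 1 turn: (0.3000, 0.4400, 0.2600)
After 2 turns: (0.3356, 0.3308, 0.3336)
After 3 turns: (0.3334, 0.3469, 0.3197)
P(in square E after 3 turns) = 0.3469

0.3469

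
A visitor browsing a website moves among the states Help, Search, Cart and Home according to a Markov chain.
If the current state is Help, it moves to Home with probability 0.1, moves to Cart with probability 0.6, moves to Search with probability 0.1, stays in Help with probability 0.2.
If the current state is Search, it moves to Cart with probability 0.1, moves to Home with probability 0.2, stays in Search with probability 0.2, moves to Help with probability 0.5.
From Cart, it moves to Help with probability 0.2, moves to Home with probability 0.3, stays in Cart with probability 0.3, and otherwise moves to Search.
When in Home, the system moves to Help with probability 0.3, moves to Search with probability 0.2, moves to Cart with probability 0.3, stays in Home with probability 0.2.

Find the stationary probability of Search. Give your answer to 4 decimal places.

0.1727

Let the stationary distribution be π with π = πP and π_1 + π_2 + π_3 + π_4 = 1.
π_1 = 0.2·π_1 + 0.5·π_2 + 0.2·π_3 + 0.3·π_4
π_2 = 0.1·π_1 + 0.2·π_2 + 0.2·π_3 + 0.2·π_4
π_3 = 0.6·π_1 + 0.1·π_2 + 0.3·π_3 + 0.3·π_4
Solving with the normalization constraint gives π = (0.2726, 0.1727, 0.3472, 0.2075).
So the stationary probability of Search is 0.1727.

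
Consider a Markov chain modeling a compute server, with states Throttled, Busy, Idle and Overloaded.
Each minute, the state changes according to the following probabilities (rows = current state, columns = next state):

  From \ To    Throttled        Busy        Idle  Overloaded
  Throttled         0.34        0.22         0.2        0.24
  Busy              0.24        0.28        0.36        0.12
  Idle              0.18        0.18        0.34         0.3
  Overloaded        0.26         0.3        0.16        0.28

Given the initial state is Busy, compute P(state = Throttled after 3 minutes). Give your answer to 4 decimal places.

Propagate the distribution vector 3 minutes from Busy.
After 0 minutes: (0.0000, 1.0000, 0.0000, 0.0000)
After 1 minute: (0.2400, 0.2800, 0.3600, 0.1200)
After 2 minutes: (0.2448, 0.2320, 0.2904, 0.2328)
After 3 minutes: (0.2517, 0.2409, 0.2685, 0.2389)
P(in Throttled after 3 minutes) = 0.2517

0.2517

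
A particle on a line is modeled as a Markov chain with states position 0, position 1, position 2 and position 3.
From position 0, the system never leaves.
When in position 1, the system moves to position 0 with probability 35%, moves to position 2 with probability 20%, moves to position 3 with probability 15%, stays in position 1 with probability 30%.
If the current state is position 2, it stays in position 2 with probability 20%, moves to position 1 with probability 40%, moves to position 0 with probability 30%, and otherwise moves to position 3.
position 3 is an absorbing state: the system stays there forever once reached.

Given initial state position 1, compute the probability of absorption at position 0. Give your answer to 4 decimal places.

0.7083

Let h(s) be the probability of absorption at position 0 starting from transient state s. Then h(position 0) = 1 and h(position 3) = 0. By first-step analysis:
h(position 1) = 0.35·1 + 0.3·h(position 1) + 0.2·h(position 2) + 0.15·0
h(position 2) = 0.3·1 + 0.4·h(position 1) + 0.2·h(position 2) + 0.1·0
Solving: h(position 1) = 0.7083, h(position 2) = 0.7292.
Starting from position 1, the probability is 0.7083.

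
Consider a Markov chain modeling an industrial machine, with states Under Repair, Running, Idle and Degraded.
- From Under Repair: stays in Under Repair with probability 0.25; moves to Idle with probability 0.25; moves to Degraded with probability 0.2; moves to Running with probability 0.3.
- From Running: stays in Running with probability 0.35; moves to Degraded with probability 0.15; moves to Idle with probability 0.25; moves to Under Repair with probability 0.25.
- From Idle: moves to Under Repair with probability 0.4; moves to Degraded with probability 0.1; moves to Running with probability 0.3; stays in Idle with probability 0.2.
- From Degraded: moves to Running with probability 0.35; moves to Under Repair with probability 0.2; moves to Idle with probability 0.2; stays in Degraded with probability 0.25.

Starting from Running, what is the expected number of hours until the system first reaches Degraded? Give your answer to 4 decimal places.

Let t(s) be the expected number of hours to first reach Degraded from state s, with t(Degraded) = 0. Conditioning on the first hour:
t(Under Repair) = 1 + 0.25·t(Under Repair) + 0.3·t(Running) + 0.25·t(Idle)
t(Running) = 1 + 0.25·t(Under Repair) + 0.35·t(Running) + 0.25·t(Idle)
t(Idle) = 1 + 0.4·t(Under Repair) + 0.3·t(Running) + 0.2·t(Idle)
Solving: t(Under Repair) = 6.2344, t(Running) = 6.5625, t(Idle) = 6.8281.
Expected hours from Running to Degraded: 6.5625.

6.5625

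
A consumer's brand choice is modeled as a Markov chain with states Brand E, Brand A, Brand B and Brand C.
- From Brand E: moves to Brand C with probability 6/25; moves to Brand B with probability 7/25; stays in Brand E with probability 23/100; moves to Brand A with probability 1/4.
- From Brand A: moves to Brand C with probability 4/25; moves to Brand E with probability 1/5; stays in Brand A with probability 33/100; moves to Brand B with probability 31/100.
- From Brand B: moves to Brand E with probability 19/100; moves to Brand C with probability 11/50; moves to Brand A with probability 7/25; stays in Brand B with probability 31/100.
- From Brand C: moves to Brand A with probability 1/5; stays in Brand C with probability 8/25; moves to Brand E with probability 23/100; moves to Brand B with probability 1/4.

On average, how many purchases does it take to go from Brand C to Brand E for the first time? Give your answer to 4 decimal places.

4.7386

Let t(s) be the expected number of purchases to first reach Brand E from state s, with t(Brand E) = 0. Conditioning on the first purchase:
t(Brand A) = 1 + 0.33·t(Brand A) + 0.31·t(Brand B) + 0.16·t(Brand C)
t(Brand B) = 1 + 0.28·t(Brand A) + 0.31·t(Brand B) + 0.22·t(Brand C)
t(Brand C) = 1 + 0.2·t(Brand A) + 0.25·t(Brand B) + 0.32·t(Brand C)
Solving: t(Brand A) = 4.9169, t(Brand B) = 4.9554, t(Brand C) = 4.7386.
Expected purchases from Brand C to Brand E: 4.7386.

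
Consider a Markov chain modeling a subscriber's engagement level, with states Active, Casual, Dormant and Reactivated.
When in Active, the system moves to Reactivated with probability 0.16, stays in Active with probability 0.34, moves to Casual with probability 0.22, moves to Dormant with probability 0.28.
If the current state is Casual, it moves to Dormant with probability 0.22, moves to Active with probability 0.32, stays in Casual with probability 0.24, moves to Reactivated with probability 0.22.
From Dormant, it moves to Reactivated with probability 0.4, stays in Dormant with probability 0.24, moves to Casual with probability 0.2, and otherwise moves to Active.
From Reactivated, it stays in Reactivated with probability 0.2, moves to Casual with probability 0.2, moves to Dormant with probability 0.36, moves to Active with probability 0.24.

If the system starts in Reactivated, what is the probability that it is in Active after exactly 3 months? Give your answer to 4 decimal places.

0.2606

Propagate the distribution vector 3 months from Reactivated.
After 0 months: (0.0000, 0.0000, 0.0000, 1.0000)
After 1 month: (0.2400, 0.2000, 0.3600, 0.2000)
After 2 months: (0.2512, 0.2128, 0.2696, 0.2664)
After 3 months: (0.2606, 0.2135, 0.2778, 0.2481)
P(in Active after 3 months) = 0.2606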